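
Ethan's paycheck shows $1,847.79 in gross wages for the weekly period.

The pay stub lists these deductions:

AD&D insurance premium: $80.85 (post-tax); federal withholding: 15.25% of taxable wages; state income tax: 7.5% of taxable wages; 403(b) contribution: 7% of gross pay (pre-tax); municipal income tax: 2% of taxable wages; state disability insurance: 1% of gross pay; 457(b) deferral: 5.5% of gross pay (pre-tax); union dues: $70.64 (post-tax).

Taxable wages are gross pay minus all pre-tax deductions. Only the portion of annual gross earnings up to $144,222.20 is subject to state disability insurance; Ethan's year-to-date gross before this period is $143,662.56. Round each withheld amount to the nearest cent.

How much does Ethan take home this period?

$1,059.56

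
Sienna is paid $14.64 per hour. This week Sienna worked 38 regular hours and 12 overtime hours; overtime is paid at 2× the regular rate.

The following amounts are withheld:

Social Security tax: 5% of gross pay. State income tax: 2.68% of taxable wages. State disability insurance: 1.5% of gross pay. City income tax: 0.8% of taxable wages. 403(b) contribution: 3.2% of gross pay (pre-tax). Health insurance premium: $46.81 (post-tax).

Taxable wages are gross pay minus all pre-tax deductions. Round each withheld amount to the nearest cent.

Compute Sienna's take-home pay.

$742.24

Regular pay: 38 × $14.64 = $556.32
Overtime pay: 12 × $14.64 × 2 = $351.36
Gross pay = $556.32 + $351.36 = $907.68
403(b) contribution: $907.68 × 0.032 = $29.05
Taxable wages = $907.68 − $29.05 = $878.63
State income tax: $878.63 × 0.0268 = $23.55
City income tax: $878.63 × 0.008 = $7.03
Social Security tax: $907.68 × 0.05 = $45.38
State disability insurance: $907.68 × 0.015 = $13.62
Health insurance premium: $46.81
Total deductions = $29.05 + $23.55 + $7.03 + $45.38 + $13.62 + $46.81 = $165.44
Net pay = $907.68 − $165.44 = $742.24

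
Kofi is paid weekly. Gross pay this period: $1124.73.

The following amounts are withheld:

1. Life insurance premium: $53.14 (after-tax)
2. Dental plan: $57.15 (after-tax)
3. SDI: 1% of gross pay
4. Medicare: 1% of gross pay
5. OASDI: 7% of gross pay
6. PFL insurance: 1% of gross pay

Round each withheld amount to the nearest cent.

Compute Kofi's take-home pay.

OASDI: $1124.73 × 0.07 = $78.73
PFL insurance: $1124.73 × 0.01 = $11.25
Medicare: $1124.73 × 0.01 = $11.25
SDI: $1124.73 × 0.01 = $11.25
Life insurance premium: $53.14
Dental plan: $57.15
Total deductions = $78.73 + $11.25 + $11.25 + $11.25 + $53.14 + $57.15 = $222.77
Net pay = $1124.73 − $222.77 = $901.96

$901.96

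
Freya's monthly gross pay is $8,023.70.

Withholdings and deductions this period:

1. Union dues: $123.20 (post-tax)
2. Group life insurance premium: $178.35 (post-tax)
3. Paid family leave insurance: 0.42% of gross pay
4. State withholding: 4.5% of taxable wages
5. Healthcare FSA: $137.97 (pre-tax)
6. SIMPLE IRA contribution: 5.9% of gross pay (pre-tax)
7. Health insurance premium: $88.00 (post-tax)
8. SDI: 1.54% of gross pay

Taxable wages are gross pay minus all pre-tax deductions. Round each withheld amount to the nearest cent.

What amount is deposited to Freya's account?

$6,531.97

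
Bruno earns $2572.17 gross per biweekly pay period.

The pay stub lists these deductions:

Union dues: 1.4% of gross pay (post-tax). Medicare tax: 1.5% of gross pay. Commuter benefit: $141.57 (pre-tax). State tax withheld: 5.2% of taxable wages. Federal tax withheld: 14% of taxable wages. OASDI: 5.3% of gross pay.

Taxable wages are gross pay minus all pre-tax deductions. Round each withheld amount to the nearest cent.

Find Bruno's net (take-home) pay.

$1753.01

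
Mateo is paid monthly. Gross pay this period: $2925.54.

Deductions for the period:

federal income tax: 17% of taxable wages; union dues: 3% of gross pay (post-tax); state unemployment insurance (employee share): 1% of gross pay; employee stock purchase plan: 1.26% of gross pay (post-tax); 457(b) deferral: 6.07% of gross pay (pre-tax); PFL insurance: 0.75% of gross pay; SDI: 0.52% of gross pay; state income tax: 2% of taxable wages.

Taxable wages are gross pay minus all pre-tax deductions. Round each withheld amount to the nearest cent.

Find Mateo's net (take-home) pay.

$2034.81

457(b) deferral: $2925.54 × 0.0607 = $177.58
Taxable wages = $2925.54 − $177.58 = $2747.96
Federal income tax: $2747.96 × 0.17 = $467.15
State income tax: $2747.96 × 0.02 = $54.96
PFL insurance: $2925.54 × 0.0075 = $21.94
State unemployment insurance (employee share): $2925.54 × 0.01 = $29.26
SDI: $2925.54 × 0.0052 = $15.21
Union dues: $2925.54 × 0.03 = $87.77
Employee stock purchase plan: $2925.54 × 0.0126 = $36.86
Total deductions = $177.58 + $467.15 + $54.96 + $21.94 + $29.26 + $15.21 + $87.77 + $36.86 = $890.73
Net pay = $2925.54 − $890.73 = $2034.81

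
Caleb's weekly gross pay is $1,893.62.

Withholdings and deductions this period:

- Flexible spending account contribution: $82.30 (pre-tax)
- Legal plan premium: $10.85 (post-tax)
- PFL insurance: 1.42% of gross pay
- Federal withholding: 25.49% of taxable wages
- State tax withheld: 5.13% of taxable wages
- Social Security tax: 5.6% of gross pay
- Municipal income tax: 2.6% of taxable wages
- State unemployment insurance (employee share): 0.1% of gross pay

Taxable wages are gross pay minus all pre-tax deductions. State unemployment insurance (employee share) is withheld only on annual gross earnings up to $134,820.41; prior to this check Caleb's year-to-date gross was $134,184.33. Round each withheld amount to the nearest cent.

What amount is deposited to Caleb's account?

Flexible spending account contribution: $82.30
Taxable wages = $1,893.62 − $82.30 = $1,811.32
State tax withheld: $1,811.32 × 0.0513 = $92.92
Municipal income tax: $1,811.32 × 0.026 = $47.09
Federal withholding: $1,811.32 × 0.2549 = $461.71
State unemployment insurance (employee share): only $134,820.41 − $134,184.33 = $636.08 of this check is subject → $636.08 × 0.001 = $0.64
Social Security tax: $1,893.62 × 0.056 = $106.04
PFL insurance: $1,893.62 × 0.0142 = $26.89
Legal plan premium: $10.85
Total deductions = $82.30 + $92.92 + $47.09 + $461.71 + $0.64 + $106.04 + $26.89 + $10.85 = $828.44
Net pay = $1,893.62 − $828.44 = $1,065.18

$1,065.18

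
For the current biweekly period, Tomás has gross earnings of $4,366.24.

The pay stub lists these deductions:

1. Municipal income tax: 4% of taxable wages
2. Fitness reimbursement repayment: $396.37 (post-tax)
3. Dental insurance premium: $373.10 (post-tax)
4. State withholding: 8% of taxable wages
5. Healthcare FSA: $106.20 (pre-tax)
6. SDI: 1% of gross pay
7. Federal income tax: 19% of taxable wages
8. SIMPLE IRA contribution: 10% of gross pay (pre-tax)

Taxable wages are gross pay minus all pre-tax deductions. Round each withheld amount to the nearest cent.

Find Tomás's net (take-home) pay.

Healthcare FSA: $106.20
SIMPLE IRA contribution: $4,366.24 × 0.1 = $436.62
Pre-tax total = $106.20 + $436.62 = $542.82
Taxable wages = $4,366.24 − $542.82 = $3,823.42
State withholding: $3,823.42 × 0.08 = $305.87
Municipal income tax: $3,823.42 × 0.04 = $152.94
Federal income tax: $3,823.42 × 0.19 = $726.45
SDI: $4,366.24 × 0.01 = $43.66
Fitness reimbursement repayment: $396.37
Dental insurance premium: $373.10
Total deductions = $106.20 + $436.62 + $305.87 + $152.94 + $726.45 + $43.66 + $396.37 + $373.10 = $2,541.21
Net pay = $4,366.24 − $2,541.21 = $1,825.03

$1,825.03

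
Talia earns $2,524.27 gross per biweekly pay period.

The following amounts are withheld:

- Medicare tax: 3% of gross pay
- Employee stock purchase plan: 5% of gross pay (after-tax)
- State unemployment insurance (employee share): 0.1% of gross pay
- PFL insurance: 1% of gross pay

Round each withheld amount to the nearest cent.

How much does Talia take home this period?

Medicare tax: $2,524.27 × 0.03 = $75.73
PFL insurance: $2,524.27 × 0.01 = $25.24
State unemployment insurance (employee share): $2,524.27 × 0.001 = $2.52
Employee stock purchase plan: $2,524.27 × 0.05 = $126.21
Total deductions = $75.73 + $25.24 + $2.52 + $126.21 = $229.70
Net pay = $2,524.27 − $229.70 = $2,294.57

$2,294.57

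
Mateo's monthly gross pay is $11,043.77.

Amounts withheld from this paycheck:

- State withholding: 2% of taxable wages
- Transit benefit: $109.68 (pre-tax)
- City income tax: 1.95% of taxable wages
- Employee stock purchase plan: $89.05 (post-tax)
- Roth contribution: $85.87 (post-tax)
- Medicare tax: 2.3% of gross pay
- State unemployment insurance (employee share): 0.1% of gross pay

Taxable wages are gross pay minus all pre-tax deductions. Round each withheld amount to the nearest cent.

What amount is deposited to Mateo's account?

$10,062.23

Transit benefit: $109.68
Taxable wages = $11,043.77 − $109.68 = $10,934.09
State withholding: $10,934.09 × 0.02 = $218.68
City income tax: $10,934.09 × 0.0195 = $213.21
Medicare tax: $11,043.77 × 0.023 = $254.01
State unemployment insurance (employee share): $11,043.77 × 0.001 = $11.04
Employee stock purchase plan: $89.05
Roth contribution: $85.87
Total deductions = $109.68 + $218.68 + $213.21 + $254.01 + $11.04 + $89.05 + $85.87 = $981.54
Net pay = $11,043.77 − $981.54 = $10,062.23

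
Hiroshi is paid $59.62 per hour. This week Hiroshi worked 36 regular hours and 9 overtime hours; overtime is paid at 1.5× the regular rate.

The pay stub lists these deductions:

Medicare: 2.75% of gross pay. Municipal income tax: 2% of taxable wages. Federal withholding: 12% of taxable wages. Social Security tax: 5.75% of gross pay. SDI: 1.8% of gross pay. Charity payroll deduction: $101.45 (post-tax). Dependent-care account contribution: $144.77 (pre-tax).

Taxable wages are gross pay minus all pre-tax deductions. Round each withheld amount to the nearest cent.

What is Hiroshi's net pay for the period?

Regular pay: 36 × $59.62 = $2146.32
Overtime pay: 9 × $59.62 × 1.5 = $804.87
Gross pay = $2146.32 + $804.87 = $2951.19
Dependent-care account contribution: $144.77
Taxable wages = $2951.19 − $144.77 = $2806.42
Municipal income tax: $2806.42 × 0.02 = $56.13
Federal withholding: $2806.42 × 0.12 = $336.77
Social Security tax: $2951.19 × 0.0575 = $169.69
Medicare: $2951.19 × 0.0275 = $81.16
SDI: $2951.19 × 0.018 = $53.12
Charity payroll deduction: $101.45
Total deductions = $144.77 + $56.13 + $336.77 + $169.69 + $81.16 + $53.12 + $101.45 = $943.09
Net pay = $2951.19 − $943.09 = $2008.10

$2008.10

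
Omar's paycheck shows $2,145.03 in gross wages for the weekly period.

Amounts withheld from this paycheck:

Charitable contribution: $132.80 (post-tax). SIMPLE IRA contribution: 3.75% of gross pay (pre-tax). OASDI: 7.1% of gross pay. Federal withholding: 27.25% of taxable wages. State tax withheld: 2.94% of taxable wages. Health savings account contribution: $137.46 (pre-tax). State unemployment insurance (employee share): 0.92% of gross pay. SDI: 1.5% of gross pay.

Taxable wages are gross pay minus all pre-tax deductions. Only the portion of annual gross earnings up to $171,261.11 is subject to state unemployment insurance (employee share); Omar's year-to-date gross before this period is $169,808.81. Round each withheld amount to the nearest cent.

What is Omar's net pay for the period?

$1,014.69

Health savings account contribution: $137.46
SIMPLE IRA contribution: $2,145.03 × 0.0375 = $80.44
Pre-tax total = $137.46 + $80.44 = $217.90
Taxable wages = $2,145.03 − $217.90 = $1,927.13
Federal withholding: $1,927.13 × 0.2725 = $525.14
State tax withheld: $1,927.13 × 0.0294 = $56.66
SDI: $2,145.03 × 0.015 = $32.18
OASDI: $2,145.03 × 0.071 = $152.30
State unemployment insurance (employee share): only $171,261.11 − $169,808.81 = $1,452.30 of this check is subject → $1,452.30 × 0.0092 = $13.36
Charitable contribution: $132.80
Total deductions = $137.46 + $80.44 + $525.14 + $56.66 + $32.18 + $152.30 + $13.36 + $132.80 = $1,130.34
Net pay = $2,145.03 − $1,130.34 = $1,014.69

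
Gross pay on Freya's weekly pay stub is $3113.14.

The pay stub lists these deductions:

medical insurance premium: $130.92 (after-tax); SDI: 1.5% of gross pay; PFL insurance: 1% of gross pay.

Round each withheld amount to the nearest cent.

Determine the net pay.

$2904.39

PFL insurance: $3113.14 × 0.01 = $31.13
SDI: $3113.14 × 0.015 = $46.70
Medical insurance premium: $130.92
Total deductions = $31.13 + $46.70 + $130.92 = $208.75
Net pay = $3113.14 − $208.75 = $2904.39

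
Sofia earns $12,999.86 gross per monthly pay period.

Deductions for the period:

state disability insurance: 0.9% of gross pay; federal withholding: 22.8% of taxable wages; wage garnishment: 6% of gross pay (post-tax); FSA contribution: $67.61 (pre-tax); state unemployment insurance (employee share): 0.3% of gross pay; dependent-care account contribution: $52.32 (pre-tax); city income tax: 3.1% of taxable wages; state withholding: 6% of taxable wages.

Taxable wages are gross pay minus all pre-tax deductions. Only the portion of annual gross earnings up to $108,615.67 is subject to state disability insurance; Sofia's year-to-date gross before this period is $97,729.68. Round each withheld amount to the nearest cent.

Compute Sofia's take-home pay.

Dependent-care account contribution: $52.32
FSA contribution: $67.61
Pre-tax total = $52.32 + $67.61 = $119.93
Taxable wages = $12,999.86 − $119.93 = $12,879.93
City income tax: $12,879.93 × 0.031 = $399.28
Federal withholding: $12,879.93 × 0.228 = $2,936.62
State withholding: $12,879.93 × 0.06 = $772.80
State unemployment insurance (employee share): $12,999.86 × 0.003 = $39.00
State disability insurance: only $108,615.67 − $97,729.68 = $10,885.99 of this check is subject → $10,885.99 × 0.009 = $97.97
Wage garnishment: $12,999.86 × 0.06 = $779.99
Total deductions = $52.32 + $67.61 + $399.28 + $2,936.62 + $772.80 + $39.00 + $97.97 + $779.99 = $5,145.59
Net pay = $12,999.86 − $5,145.59 = $7,854.27

$7,854.27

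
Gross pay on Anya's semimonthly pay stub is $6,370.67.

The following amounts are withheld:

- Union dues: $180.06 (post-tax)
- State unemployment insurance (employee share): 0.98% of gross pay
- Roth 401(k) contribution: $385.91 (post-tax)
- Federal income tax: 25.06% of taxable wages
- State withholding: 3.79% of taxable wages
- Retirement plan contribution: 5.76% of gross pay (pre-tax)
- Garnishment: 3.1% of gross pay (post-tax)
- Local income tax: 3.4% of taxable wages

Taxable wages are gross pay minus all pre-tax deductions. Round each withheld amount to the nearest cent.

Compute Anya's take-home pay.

$3,241.63

Retirement plan contribution: $6,370.67 × 0.0576 = $366.95
Taxable wages = $6,370.67 − $366.95 = $6,003.72
Local income tax: $6,003.72 × 0.034 = $204.13
Federal income tax: $6,003.72 × 0.2506 = $1,504.53
State withholding: $6,003.72 × 0.0379 = $227.54
State unemployment insurance (employee share): $6,370.67 × 0.0098 = $62.43
Roth 401(k) contribution: $385.91
Garnishment: $6,370.67 × 0.031 = $197.49
Union dues: $180.06
Total deductions = $366.95 + $204.13 + $1,504.53 + $227.54 + $62.43 + $385.91 + $197.49 + $180.06 = $3,129.04
Net pay = $6,370.67 − $3,129.04 = $3,241.63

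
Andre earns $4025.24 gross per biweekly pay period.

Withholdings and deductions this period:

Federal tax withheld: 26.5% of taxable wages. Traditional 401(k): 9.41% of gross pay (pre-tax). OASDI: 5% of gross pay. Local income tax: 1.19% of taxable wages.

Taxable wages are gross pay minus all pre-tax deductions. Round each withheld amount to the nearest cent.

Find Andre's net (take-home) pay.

Traditional 401(k): $4025.24 × 0.0941 = $378.78
Taxable wages = $4025.24 − $378.78 = $3646.46
Federal tax withheld: $3646.46 × 0.265 = $966.31
Local income tax: $3646.46 × 0.0119 = $43.39
OASDI: $4025.24 × 0.05 = $201.26
Total deductions = $378.78 + $966.31 + $43.39 + $201.26 = $1589.74
Net pay = $4025.24 − $1589.74 = $2435.50

$2435.50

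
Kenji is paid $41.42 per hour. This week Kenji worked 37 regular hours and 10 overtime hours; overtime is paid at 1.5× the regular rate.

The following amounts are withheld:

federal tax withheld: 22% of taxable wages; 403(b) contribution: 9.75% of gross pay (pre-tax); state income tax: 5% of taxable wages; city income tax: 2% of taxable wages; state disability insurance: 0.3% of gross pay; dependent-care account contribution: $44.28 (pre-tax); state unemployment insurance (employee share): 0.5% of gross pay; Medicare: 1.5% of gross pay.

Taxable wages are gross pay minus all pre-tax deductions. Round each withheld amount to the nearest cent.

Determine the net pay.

Regular pay: 37 × $41.42 = $1,532.54
Overtime pay: 10 × $41.42 × 1.5 = $621.30
Gross pay = $1,532.54 + $621.30 = $2,153.84
Dependent-care account contribution: $44.28
403(b) contribution: $2,153.84 × 0.0975 = $210.00
Pre-tax total = $44.28 + $210.00 = $254.28
Taxable wages = $2,153.84 − $254.28 = $1,899.56
Federal tax withheld: $1,899.56 × 0.22 = $417.90
City income tax: $1,899.56 × 0.02 = $37.99
State income tax: $1,899.56 × 0.05 = $94.98
Medicare: $2,153.84 × 0.015 = $32.31
State disability insurance: $2,153.84 × 0.003 = $6.46
State unemployment insurance (employee share): $2,153.84 × 0.005 = $10.77
Total deductions = $44.28 + $210.00 + $417.90 + $37.99 + $94.98 + $32.31 + $6.46 + $10.77 = $854.69
Net pay = $2,153.84 − $854.69 = $1,299.15

$1,299.15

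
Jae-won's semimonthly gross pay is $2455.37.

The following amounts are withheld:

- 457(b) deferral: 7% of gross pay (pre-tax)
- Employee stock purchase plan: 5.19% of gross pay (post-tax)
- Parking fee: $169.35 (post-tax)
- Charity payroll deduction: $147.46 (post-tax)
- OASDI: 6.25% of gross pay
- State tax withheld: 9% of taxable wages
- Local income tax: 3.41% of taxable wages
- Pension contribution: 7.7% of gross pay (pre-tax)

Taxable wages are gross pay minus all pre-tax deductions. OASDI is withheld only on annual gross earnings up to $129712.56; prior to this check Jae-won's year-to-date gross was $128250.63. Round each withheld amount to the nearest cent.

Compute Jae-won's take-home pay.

Pension contribution: $2455.37 × 0.077 = $189.06
457(b) deferral: $2455.37 × 0.07 = $171.88
Pre-tax total = $189.06 + $171.88 = $360.94
Taxable wages = $2455.37 − $360.94 = $2094.43
Local income tax: $2094.43 × 0.0341 = $71.42
State tax withheld: $2094.43 × 0.09 = $188.50
OASDI: only $129712.56 − $128250.63 = $1461.93 of this check is subject → $1461.93 × 0.0625 = $91.37
Charity payroll deduction: $147.46
Parking fee: $169.35
Employee stock purchase plan: $2455.37 × 0.0519 = $127.43
Total deductions = $189.06 + $171.88 + $71.42 + $188.50 + $91.37 + $147.46 + $169.35 + $127.43 = $1156.47
Net pay = $2455.37 − $1156.47 = $1298.90

$1298.90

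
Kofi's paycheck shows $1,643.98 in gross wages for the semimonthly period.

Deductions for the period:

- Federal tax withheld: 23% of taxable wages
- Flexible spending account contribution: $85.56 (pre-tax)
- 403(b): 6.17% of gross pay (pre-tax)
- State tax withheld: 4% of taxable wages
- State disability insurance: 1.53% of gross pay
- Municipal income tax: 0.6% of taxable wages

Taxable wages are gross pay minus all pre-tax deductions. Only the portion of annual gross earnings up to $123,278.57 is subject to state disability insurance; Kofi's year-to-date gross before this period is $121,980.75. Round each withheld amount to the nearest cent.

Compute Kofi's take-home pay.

403(b): $1,643.98 × 0.0617 = $101.43
Flexible spending account contribution: $85.56
Pre-tax total = $101.43 + $85.56 = $186.99
Taxable wages = $1,643.98 − $186.99 = $1,456.99
Municipal income tax: $1,456.99 × 0.006 = $8.74
State tax withheld: $1,456.99 × 0.04 = $58.28
Federal tax withheld: $1,456.99 × 0.23 = $335.11
State disability insurance: only $123,278.57 − $121,980.75 = $1,297.82 of this check is subject → $1,297.82 × 0.0153 = $19.86
Total deductions = $101.43 + $85.56 + $8.74 + $58.28 + $335.11 + $19.86 = $608.98
Net pay = $1,643.98 − $608.98 = $1,035.00

$1,035.00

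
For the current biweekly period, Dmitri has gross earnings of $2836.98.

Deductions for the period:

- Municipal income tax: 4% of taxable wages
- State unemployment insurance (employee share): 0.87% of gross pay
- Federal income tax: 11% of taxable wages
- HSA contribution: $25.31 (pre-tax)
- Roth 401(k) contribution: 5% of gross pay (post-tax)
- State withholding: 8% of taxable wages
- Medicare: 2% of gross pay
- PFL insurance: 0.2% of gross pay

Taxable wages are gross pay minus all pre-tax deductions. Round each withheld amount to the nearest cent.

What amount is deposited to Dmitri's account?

$1936.05

HSA contribution: $25.31
Taxable wages = $2836.98 − $25.31 = $2811.67
State withholding: $2811.67 × 0.08 = $224.93
Federal income tax: $2811.67 × 0.11 = $309.28
Municipal income tax: $2811.67 × 0.04 = $112.47
PFL insurance: $2836.98 × 0.002 = $5.67
Medicare: $2836.98 × 0.02 = $56.74
State unemployment insurance (employee share): $2836.98 × 0.0087 = $24.68
Roth 401(k) contribution: $2836.98 × 0.05 = $141.85
Total deductions = $25.31 + $224.93 + $309.28 + $112.47 + $5.67 + $56.74 + $24.68 + $141.85 = $900.93
Net pay = $2836.98 − $900.93 = $1936.05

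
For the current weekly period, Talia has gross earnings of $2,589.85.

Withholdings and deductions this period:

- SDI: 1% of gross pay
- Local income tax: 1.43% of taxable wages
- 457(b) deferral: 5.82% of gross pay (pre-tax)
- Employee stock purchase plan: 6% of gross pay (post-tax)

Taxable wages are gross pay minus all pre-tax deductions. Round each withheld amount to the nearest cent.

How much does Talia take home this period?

$2,222.95

457(b) deferral: $2,589.85 × 0.0582 = $150.73
Taxable wages = $2,589.85 − $150.73 = $2,439.12
Local income tax: $2,439.12 × 0.0143 = $34.88
SDI: $2,589.85 × 0.01 = $25.90
Employee stock purchase plan: $2,589.85 × 0.06 = $155.39
Total deductions = $150.73 + $34.88 + $25.90 + $155.39 = $366.90
Net pay = $2,589.85 − $366.90 = $2,222.95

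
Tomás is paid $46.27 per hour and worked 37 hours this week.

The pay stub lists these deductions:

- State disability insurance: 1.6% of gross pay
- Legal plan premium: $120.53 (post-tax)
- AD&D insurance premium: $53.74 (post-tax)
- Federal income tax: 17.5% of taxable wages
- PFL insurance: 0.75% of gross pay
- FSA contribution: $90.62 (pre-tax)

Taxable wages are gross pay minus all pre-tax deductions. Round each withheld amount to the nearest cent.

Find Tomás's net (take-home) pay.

Gross pay: 37 × $46.27 = $1,711.99
FSA contribution: $90.62
Taxable wages = $1,711.99 − $90.62 = $1,621.37
Federal income tax: $1,621.37 × 0.175 = $283.74
State disability insurance: $1,711.99 × 0.016 = $27.39
PFL insurance: $1,711.99 × 0.0075 = $12.84
AD&D insurance premium: $53.74
Legal plan premium: $120.53
Total deductions = $90.62 + $283.74 + $27.39 + $12.84 + $53.74 + $120.53 = $588.86
Net pay = $1,711.99 − $588.86 = $1,123.13

$1,123.13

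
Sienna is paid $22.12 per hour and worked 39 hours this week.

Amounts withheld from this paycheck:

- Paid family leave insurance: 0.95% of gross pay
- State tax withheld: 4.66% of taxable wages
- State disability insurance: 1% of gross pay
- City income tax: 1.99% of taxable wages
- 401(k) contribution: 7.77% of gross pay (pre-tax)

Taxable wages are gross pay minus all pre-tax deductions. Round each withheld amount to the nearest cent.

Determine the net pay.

$725.91

Gross pay: 39 × $22.12 = $862.68
401(k) contribution: $862.68 × 0.0777 = $67.03
Taxable wages = $862.68 − $67.03 = $795.65
City income tax: $795.65 × 0.0199 = $15.83
State tax withheld: $795.65 × 0.0466 = $37.08
State disability insurance: $862.68 × 0.01 = $8.63
Paid family leave insurance: $862.68 × 0.0095 = $8.20
Total deductions = $67.03 + $15.83 + $37.08 + $8.63 + $8.20 = $136.77
Net pay = $862.68 − $136.77 = $725.91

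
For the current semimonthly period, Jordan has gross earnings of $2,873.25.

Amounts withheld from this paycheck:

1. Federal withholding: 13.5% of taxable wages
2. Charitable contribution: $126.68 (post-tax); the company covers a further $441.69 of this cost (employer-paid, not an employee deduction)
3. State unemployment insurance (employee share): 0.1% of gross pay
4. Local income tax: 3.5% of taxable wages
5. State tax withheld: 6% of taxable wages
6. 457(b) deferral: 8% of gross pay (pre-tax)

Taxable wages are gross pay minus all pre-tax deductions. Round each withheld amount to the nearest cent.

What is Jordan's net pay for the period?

457(b) deferral: $2,873.25 × 0.08 = $229.86
Taxable wages = $2,873.25 − $229.86 = $2,643.39
Federal withholding: $2,643.39 × 0.135 = $356.86
Local income tax: $2,643.39 × 0.035 = $92.52
State tax withheld: $2,643.39 × 0.06 = $158.60
State unemployment insurance (employee share): $2,873.25 × 0.001 = $2.87
Charitable contribution: $126.68
(Employer's $441.69 toward charitable contribution is not withheld from the employee.)
Total deductions = $229.86 + $356.86 + $92.52 + $158.60 + $2.87 + $126.68 = $967.39
Net pay = $2,873.25 − $967.39 = $1,905.86

$1,905.86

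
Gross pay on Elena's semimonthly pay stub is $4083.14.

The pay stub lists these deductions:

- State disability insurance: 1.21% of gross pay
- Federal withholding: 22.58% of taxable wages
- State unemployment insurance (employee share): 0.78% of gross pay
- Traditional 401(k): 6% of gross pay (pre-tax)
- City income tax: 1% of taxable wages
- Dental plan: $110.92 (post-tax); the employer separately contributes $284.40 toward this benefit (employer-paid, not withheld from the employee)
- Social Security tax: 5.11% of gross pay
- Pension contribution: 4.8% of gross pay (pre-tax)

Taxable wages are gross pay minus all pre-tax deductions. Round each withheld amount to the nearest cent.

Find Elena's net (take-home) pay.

$2382.51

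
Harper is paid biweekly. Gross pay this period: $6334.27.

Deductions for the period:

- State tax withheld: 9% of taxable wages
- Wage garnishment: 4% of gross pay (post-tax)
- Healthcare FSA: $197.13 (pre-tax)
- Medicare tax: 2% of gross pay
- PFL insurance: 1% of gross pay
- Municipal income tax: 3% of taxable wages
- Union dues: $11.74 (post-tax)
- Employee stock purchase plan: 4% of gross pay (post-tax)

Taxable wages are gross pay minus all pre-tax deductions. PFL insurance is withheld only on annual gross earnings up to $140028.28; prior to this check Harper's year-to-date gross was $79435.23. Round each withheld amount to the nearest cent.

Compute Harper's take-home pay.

Healthcare FSA: $197.13
Taxable wages = $6334.27 − $197.13 = $6137.14
State tax withheld: $6137.14 × 0.09 = $552.34
Municipal income tax: $6137.14 × 0.03 = $184.11
PFL insurance: cap not yet reached, full $6334.27 is subject → $6334.27 × 0.01 = $63.34
Medicare tax: $6334.27 × 0.02 = $126.69
Union dues: $11.74
Wage garnishment: $6334.27 × 0.04 = $253.37
Employee stock purchase plan: $6334.27 × 0.04 = $253.37
Total deductions = $197.13 + $552.34 + $184.11 + $63.34 + $126.69 + $11.74 + $253.37 + $253.37 = $1642.09
Net pay = $6334.27 − $1642.09 = $4692.18

$4692.18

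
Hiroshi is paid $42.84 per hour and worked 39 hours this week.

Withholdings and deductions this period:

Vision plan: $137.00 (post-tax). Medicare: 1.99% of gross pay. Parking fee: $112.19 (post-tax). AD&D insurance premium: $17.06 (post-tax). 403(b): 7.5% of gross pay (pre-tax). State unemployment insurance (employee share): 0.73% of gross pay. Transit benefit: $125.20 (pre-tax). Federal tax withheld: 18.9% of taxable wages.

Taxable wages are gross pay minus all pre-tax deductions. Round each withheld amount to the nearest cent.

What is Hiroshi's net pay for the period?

Gross pay: 39 × $42.84 = $1,670.76
403(b): $1,670.76 × 0.075 = $125.31
Transit benefit: $125.20
Pre-tax total = $125.31 + $125.20 = $250.51
Taxable wages = $1,670.76 − $250.51 = $1,420.25
Federal tax withheld: $1,420.25 × 0.189 = $268.43
Medicare: $1,670.76 × 0.0199 = $33.25
State unemployment insurance (employee share): $1,670.76 × 0.0073 = $12.20
Vision plan: $137.00
AD&D insurance premium: $17.06
Parking fee: $112.19
Total deductions = $125.31 + $125.20 + $268.43 + $33.25 + $12.20 + $137.00 + $17.06 + $112.19 = $830.64
Net pay = $1,670.76 − $830.64 = $840.12

$840.12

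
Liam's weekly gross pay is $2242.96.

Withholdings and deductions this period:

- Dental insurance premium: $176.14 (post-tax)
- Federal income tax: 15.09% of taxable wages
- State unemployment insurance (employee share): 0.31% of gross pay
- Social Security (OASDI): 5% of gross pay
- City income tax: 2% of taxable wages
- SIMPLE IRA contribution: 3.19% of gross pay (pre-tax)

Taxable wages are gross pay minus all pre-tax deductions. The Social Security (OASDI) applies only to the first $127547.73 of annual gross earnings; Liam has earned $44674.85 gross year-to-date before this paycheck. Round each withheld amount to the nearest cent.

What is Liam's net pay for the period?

$1505.07

SIMPLE IRA contribution: $2242.96 × 0.0319 = $71.55
Taxable wages = $2242.96 − $71.55 = $2171.41
Federal income tax: $2171.41 × 0.1509 = $327.67
City income tax: $2171.41 × 0.02 = $43.43
Social Security (OASDI): cap not yet reached, full $2242.96 is subject → $2242.96 × 0.05 = $112.15
State unemployment insurance (employee share): $2242.96 × 0.0031 = $6.95
Dental insurance premium: $176.14
Total deductions = $71.55 + $327.67 + $43.43 + $112.15 + $6.95 + $176.14 = $737.89
Net pay = $2242.96 − $737.89 = $1505.07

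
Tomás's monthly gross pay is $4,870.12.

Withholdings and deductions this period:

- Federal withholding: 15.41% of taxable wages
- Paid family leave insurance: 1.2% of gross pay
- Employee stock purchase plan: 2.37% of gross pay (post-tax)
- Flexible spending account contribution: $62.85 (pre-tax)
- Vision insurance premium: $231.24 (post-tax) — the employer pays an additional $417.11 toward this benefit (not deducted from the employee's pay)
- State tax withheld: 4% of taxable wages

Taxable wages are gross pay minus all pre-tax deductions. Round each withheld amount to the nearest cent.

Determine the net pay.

$3,469.08

Flexible spending account contribution: $62.85
Taxable wages = $4,870.12 − $62.85 = $4,807.27
State tax withheld: $4,807.27 × 0.04 = $192.29
Federal withholding: $4,807.27 × 0.1541 = $740.80
Paid family leave insurance: $4,870.12 × 0.012 = $58.44
Employee stock purchase plan: $4,870.12 × 0.0237 = $115.42
Vision insurance premium: $231.24
(Employer's $417.11 toward vision insurance premium is not withheld from the employee.)
Total deductions = $62.85 + $192.29 + $740.80 + $58.44 + $115.42 + $231.24 = $1,401.04
Net pay = $4,870.12 − $1,401.04 = $3,469.08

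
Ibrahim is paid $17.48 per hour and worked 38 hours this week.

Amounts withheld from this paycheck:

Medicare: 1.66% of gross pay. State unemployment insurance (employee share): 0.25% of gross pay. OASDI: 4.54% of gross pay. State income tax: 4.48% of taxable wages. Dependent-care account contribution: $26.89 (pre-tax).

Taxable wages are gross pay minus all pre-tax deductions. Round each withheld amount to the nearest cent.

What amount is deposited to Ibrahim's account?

Gross pay: 38 × $17.48 = $664.24
Dependent-care account contribution: $26.89
Taxable wages = $664.24 − $26.89 = $637.35
State income tax: $637.35 × 0.0448 = $28.55
Medicare: $664.24 × 0.0166 = $11.03
State unemployment insurance (employee share): $664.24 × 0.0025 = $1.66
OASDI: $664.24 × 0.0454 = $30.16
Total deductions = $26.89 + $28.55 + $11.03 + $1.66 + $30.16 = $98.29
Net pay = $664.24 − $98.29 = $565.95

$565.95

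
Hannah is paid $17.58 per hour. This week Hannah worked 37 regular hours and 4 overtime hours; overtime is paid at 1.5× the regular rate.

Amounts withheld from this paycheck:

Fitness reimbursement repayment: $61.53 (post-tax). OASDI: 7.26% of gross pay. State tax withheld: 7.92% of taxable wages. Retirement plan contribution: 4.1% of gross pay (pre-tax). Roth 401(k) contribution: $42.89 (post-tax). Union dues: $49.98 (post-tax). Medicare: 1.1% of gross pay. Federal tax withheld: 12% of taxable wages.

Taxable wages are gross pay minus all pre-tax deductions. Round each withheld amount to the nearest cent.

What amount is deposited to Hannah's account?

Regular pay: 37 × $17.58 = $650.46
Overtime pay: 4 × $17.58 × 1.5 = $105.48
Gross pay = $650.46 + $105.48 = $755.94
Retirement plan contribution: $755.94 × 0.041 = $30.99
Taxable wages = $755.94 − $30.99 = $724.95
Federal tax withheld: $724.95 × 0.12 = $86.99
State tax withheld: $724.95 × 0.0792 = $57.42
OASDI: $755.94 × 0.0726 = $54.88
Medicare: $755.94 × 0.011 = $8.32
Fitness reimbursement repayment: $61.53
Roth 401(k) contribution: $42.89
Union dues: $49.98
Total deductions = $30.99 + $86.99 + $57.42 + $54.88 + $8.32 + $61.53 + $42.89 + $49.98 = $393.00
Net pay = $755.94 − $393.00 = $362.94

$362.94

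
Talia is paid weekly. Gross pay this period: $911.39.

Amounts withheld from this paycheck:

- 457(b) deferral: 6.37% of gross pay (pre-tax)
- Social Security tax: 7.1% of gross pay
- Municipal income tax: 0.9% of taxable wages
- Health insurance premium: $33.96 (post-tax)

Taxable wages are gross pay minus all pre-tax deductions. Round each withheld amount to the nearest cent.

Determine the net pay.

$746.98

457(b) deferral: $911.39 × 0.0637 = $58.06
Taxable wages = $911.39 − $58.06 = $853.33
Municipal income tax: $853.33 × 0.009 = $7.68
Social Security tax: $911.39 × 0.071 = $64.71
Health insurance premium: $33.96
Total deductions = $58.06 + $7.68 + $64.71 + $33.96 = $164.41
Net pay = $911.39 − $164.41 = $746.98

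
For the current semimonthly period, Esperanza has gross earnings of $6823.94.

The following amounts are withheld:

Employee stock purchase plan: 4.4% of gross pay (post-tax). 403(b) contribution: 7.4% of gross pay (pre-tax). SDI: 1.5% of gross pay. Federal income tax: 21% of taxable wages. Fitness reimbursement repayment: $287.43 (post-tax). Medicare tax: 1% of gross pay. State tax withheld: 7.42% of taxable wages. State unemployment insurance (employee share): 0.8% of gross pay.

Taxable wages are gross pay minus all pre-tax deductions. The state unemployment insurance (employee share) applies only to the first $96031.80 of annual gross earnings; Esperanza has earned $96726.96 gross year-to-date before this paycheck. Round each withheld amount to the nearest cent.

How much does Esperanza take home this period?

403(b) contribution: $6823.94 × 0.074 = $504.97
Taxable wages = $6823.94 − $504.97 = $6318.97
State tax withheld: $6318.97 × 0.0742 = $468.87
Federal income tax: $6318.97 × 0.21 = $1326.98
SDI: $6823.94 × 0.015 = $102.36
Medicare tax: $6823.94 × 0.01 = $68.24
State unemployment insurance (employee share): annual cap $96031.80 already reached (YTD $96726.96), so $0.00
Employee stock purchase plan: $6823.94 × 0.044 = $300.25
Fitness reimbursement repayment: $287.43
Total deductions = $504.97 + $468.87 + $1326.98 + $102.36 + $68.24 + $0.00 + $300.25 + $287.43 = $3059.10
Net pay = $6823.94 − $3059.10 = $3764.84

$3764.84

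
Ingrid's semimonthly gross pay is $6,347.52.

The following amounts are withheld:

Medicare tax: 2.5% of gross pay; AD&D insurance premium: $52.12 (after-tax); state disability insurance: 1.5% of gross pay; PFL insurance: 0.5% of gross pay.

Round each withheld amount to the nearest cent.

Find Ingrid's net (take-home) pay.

$6,009.76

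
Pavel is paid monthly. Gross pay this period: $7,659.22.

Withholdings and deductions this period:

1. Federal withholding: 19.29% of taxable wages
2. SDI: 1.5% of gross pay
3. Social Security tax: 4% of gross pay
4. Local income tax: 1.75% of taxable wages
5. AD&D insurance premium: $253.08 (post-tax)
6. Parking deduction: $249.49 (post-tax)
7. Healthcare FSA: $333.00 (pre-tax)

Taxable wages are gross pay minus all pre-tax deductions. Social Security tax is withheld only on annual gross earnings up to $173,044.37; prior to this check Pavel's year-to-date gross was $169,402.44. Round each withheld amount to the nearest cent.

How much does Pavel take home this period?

Healthcare FSA: $333.00
Taxable wages = $7,659.22 − $333.00 = $7,326.22
Federal withholding: $7,326.22 × 0.1929 = $1,413.23
Local income tax: $7,326.22 × 0.0175 = $128.21
Social Security tax: only $173,044.37 − $169,402.44 = $3,641.93 of this check is subject → $3,641.93 × 0.04 = $145.68
SDI: $7,659.22 × 0.015 = $114.89
AD&D insurance premium: $253.08
Parking deduction: $249.49
Total deductions = $333.00 + $1,413.23 + $128.21 + $145.68 + $114.89 + $253.08 + $249.49 = $2,637.58
Net pay = $7,659.22 − $2,637.58 = $5,021.64

$5,021.64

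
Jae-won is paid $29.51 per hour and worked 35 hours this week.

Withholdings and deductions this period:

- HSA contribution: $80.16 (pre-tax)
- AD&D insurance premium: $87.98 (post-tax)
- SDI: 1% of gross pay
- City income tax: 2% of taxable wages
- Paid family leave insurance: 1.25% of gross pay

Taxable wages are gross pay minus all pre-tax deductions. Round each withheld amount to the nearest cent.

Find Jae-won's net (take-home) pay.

$822.42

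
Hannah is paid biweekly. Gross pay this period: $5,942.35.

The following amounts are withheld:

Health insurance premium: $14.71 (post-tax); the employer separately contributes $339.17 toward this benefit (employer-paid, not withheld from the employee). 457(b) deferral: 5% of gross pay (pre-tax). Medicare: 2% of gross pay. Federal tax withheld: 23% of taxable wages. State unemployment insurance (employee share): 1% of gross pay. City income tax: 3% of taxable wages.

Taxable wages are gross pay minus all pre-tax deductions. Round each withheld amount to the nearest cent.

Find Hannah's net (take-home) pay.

$3,984.49

457(b) deferral: $5,942.35 × 0.05 = $297.12
Taxable wages = $5,942.35 − $297.12 = $5,645.23
City income tax: $5,645.23 × 0.03 = $169.36
Federal tax withheld: $5,645.23 × 0.23 = $1,298.40
Medicare: $5,942.35 × 0.02 = $118.85
State unemployment insurance (employee share): $5,942.35 × 0.01 = $59.42
Health insurance premium: $14.71
(Employer's $339.17 toward health insurance premium is not withheld from the employee.)
Total deductions = $297.12 + $169.36 + $1,298.40 + $118.85 + $59.42 + $14.71 = $1,957.86
Net pay = $5,942.35 − $1,957.86 = $3,984.49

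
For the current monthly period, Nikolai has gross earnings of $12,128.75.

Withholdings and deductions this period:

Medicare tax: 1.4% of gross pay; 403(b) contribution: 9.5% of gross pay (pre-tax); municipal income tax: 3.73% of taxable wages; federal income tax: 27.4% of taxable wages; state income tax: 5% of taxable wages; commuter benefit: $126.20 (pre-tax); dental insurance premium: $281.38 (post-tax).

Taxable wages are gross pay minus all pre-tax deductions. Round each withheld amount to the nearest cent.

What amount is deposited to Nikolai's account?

$6,478.91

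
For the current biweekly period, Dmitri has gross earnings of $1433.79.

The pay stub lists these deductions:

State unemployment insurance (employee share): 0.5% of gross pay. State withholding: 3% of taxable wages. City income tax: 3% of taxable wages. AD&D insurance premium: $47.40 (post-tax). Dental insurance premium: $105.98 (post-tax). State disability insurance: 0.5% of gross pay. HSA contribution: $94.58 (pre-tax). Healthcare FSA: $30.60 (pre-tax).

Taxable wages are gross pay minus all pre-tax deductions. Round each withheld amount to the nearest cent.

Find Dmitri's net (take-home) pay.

Healthcare FSA: $30.60
HSA contribution: $94.58
Pre-tax total = $30.60 + $94.58 = $125.18
Taxable wages = $1433.79 − $125.18 = $1308.61
City income tax: $1308.61 × 0.03 = $39.26
State withholding: $1308.61 × 0.03 = $39.26
State unemployment insurance (employee share): $1433.79 × 0.005 = $7.17
State disability insurance: $1433.79 × 0.005 = $7.17
Dental insurance premium: $105.98
AD&D insurance premium: $47.40
Total deductions = $30.60 + $94.58 + $39.26 + $39.26 + $7.17 + $7.17 + $105.98 + $47.40 = $371.42
Net pay = $1433.79 − $371.42 = $1062.37

$1062.37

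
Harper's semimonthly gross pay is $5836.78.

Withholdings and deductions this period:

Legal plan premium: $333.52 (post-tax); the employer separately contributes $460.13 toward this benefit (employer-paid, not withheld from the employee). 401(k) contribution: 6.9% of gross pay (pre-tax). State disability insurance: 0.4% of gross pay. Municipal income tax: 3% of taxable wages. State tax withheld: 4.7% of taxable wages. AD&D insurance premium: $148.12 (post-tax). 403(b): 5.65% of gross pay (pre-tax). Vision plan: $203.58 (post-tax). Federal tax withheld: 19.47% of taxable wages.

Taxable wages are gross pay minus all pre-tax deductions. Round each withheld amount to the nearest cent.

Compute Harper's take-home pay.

$3008.86

401(k) contribution: $5836.78 × 0.069 = $402.74
403(b): $5836.78 × 0.0565 = $329.78
Pre-tax total = $402.74 + $329.78 = $732.52
Taxable wages = $5836.78 − $732.52 = $5104.26
State tax withheld: $5104.26 × 0.047 = $239.90
Federal tax withheld: $5104.26 × 0.1947 = $993.80
Municipal income tax: $5104.26 × 0.03 = $153.13
State disability insurance: $5836.78 × 0.004 = $23.35
Vision plan: $203.58
AD&D insurance premium: $148.12
Legal plan premium: $333.52
(Employer's $460.13 toward legal plan premium is not withheld from the employee.)
Total deductions = $402.74 + $329.78 + $239.90 + $993.80 + $153.13 + $23.35 + $203.58 + $148.12 + $333.52 = $2827.92
Net pay = $5836.78 − $2827.92 = $3008.86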